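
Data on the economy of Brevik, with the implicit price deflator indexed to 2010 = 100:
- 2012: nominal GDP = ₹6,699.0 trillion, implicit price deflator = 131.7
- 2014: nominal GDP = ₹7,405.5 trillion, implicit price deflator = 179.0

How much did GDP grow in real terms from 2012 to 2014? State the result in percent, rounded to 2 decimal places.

Real GDP 2012 = 6699.0 / 1.317 = 5086.56.
Real GDP 2014 = 7405.5 / 1.790 = 4137.15.
Real growth = 4137.15 / 5086.56 − 1 = -0.1867.

-18.67%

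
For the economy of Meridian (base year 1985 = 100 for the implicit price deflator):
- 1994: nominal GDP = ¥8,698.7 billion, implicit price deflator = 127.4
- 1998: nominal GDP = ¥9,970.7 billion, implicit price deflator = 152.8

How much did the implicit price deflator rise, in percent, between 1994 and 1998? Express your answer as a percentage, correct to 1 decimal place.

19.9%

Price-level change = 152.8 / 127.4 − 1 = 0.1994.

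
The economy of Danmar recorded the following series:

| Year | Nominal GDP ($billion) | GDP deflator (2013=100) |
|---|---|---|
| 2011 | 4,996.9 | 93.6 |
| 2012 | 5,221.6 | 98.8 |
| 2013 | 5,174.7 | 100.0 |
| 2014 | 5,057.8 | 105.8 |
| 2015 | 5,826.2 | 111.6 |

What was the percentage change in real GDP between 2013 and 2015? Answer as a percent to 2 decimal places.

Real GDP 2013 = 5174.7/1.000 = 5174.70.
Real GDP 2015 = 5826.2/1.116 = 5220.61.
Change = 5220.61/5174.70 − 1 = 0.0089.

0.89%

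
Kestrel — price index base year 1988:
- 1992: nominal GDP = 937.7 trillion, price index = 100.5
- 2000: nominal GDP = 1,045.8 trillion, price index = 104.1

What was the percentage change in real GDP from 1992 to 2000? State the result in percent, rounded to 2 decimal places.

7.67%

Deflate each year: 1992 → 937.7/1.005 = 933.03; 2000 → 1045.8/1.041 = 1004.61.
So real GDP changed by 1004.61/933.03 − 1 = 0.0767, i.e. 7.67%.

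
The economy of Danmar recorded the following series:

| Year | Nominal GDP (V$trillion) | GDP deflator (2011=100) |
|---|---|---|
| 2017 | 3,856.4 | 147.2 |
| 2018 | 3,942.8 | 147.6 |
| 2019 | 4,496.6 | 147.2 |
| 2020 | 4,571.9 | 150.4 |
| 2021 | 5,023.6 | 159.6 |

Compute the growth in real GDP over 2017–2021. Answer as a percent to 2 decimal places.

20.15%

Real GDP 2017 = 3856.4/1.472 = 2619.84.
Real GDP 2021 = 5023.6/1.596 = 3147.62.
Change = 3147.62/2619.84 − 1 = 0.2015.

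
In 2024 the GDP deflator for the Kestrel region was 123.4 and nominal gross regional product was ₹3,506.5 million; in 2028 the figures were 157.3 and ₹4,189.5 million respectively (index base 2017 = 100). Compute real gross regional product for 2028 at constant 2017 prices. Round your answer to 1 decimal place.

Real gross regional product = Nominal / (GDP deflator/100) = 4189.5 / 1.573 = 2663.38.

₹2,663.4 million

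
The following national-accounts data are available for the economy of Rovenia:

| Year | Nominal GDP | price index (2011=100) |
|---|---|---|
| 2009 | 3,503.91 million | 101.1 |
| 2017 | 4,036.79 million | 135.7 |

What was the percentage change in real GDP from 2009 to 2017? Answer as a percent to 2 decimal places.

-14.17%

Deflate each year: 2009 → 3503.91/1.011 = 3465.79; 2017 → 4036.79/1.357 = 2974.79.
So real GDP changed by 2974.79/3465.79 − 1 = -0.1417, i.e. -14.17%.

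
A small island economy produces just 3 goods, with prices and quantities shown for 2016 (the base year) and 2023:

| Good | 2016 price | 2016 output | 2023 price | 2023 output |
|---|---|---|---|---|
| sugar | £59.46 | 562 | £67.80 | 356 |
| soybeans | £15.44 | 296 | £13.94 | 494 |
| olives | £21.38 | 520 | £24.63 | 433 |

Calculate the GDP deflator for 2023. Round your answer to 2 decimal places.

Nominal GDP 2023 = 67.80·356 + 13.94·494 + 24.63·433 = 41687.95.
Real GDP 2023 (at 2016 prices) = 59.46·356 + 15.44·494 + 21.38·433 = 38052.66.
Deflator = Nominal/Real × 100 = 41687.95/38052.66 × 100 = 109.553.

109.55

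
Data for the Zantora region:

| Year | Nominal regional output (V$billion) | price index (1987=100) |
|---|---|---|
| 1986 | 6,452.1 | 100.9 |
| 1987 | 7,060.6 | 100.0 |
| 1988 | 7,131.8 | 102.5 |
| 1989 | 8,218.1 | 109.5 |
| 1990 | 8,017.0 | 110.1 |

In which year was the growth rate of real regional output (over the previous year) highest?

1987

1987: real = 7060.6/1.000 = 7060.60; growth vs 1986 (6394.55) = 10.42%.
1988: real = 7131.8/1.025 = 6957.85; growth vs 1987 (7060.60) = -1.46%.
1989: real = 8218.1/1.095 = 7505.11; growth vs 1988 (6957.85) = 7.87%.
1990: real = 8017.0/1.101 = 7281.56; growth vs 1989 (7505.11) = -2.98%.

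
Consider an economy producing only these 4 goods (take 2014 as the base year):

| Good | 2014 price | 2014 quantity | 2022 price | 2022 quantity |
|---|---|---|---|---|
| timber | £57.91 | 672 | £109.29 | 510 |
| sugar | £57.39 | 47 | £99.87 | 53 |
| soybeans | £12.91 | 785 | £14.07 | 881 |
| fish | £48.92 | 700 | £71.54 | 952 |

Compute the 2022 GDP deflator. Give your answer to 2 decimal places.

Nominal GDP 2022 = 109.29·510 + 99.87·53 + 14.07·881 + 71.54·952 = 141532.76.
Real GDP 2022 (at 2014 prices) = 57.91·510 + 57.39·53 + 12.91·881 + 48.92·952 = 90521.32.
Deflator = Nominal/Real × 100 = 141532.76/90521.32 × 100 = 156.353.

156.35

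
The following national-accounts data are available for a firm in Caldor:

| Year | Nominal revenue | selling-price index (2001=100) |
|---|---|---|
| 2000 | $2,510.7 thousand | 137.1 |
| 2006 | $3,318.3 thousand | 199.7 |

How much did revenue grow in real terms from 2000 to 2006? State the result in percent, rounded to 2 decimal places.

Real revenue 2000 = 2510.7 / 1.371 = 1831.29.
Real revenue 2006 = 3318.3 / 1.997 = 1661.64.
Real growth = 1661.64 / 1831.29 − 1 = -0.0926.

-9.26%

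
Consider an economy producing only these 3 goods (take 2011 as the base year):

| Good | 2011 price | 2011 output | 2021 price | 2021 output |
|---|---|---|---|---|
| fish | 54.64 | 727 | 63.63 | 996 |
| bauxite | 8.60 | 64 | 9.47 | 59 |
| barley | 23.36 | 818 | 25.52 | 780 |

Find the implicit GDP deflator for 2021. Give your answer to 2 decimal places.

Nominal GDP 2021 = 63.63·996 + 9.47·59 + 25.52·780 = 83839.81.
Real GDP 2021 (at 2011 prices) = 54.64·996 + 8.60·59 + 23.36·780 = 73149.64.
Deflator = Nominal/Real × 100 = 83839.81/73149.64 × 100 = 114.614.

114.61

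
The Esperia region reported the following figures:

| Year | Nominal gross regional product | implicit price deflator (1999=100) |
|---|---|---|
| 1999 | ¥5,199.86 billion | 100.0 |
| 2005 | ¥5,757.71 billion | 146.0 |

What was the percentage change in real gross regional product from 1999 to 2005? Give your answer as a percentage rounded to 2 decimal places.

-24.16%

Real gross regional product 1999 = 5199.86 / 1.000 = 5199.86.
Real gross regional product 2005 = 5757.71 / 1.460 = 3943.64.
Real growth = 3943.64 / 5199.86 − 1 = -0.2416.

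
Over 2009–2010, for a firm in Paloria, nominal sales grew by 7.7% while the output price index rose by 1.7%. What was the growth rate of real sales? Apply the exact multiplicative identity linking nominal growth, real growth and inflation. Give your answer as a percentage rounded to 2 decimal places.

5.90%

(1 + g_nom) = (1 + g_real)(1 + π), so g_real = 1.0770 / 1.0170 − 1 = 0.05900.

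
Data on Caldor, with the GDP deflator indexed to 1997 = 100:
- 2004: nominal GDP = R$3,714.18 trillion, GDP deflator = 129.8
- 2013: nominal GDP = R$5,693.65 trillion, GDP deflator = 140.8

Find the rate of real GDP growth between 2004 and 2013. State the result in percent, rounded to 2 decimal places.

Real GDP 2004 = 3714.18 / 1.298 = 2861.46.
Real GDP 2013 = 5693.65 / 1.408 = 4043.79.
Real growth = 4043.79 / 2861.46 − 1 = 0.4132.

41.32%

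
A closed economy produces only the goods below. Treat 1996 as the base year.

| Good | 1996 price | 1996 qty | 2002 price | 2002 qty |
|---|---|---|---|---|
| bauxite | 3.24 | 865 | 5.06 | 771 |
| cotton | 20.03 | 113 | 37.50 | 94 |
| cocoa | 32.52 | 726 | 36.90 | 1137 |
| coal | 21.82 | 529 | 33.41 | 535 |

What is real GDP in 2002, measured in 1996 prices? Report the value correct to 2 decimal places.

Real GDP 2002 = Σ (p_1996 × q_2002) = 3.24·771 + 20.03·94 + 32.52·1137 + 21.82·535 = 53029.80.

53029.80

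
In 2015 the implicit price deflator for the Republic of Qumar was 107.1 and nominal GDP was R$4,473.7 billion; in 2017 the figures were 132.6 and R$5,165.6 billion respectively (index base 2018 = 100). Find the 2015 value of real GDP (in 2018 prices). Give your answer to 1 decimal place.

Real GDP = Nominal / (implicit price deflator/100) = 4473.7 / 1.071 = 4177.12.

R$4,177.1 billion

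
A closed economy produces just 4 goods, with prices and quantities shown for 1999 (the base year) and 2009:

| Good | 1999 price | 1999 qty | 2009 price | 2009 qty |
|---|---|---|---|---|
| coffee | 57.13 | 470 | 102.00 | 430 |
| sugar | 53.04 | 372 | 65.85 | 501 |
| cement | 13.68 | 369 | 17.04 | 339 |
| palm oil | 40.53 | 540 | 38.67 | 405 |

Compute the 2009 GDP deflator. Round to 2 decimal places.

Nominal GDP 2009 = 102.00·430 + 65.85·501 + 17.04·339 + 38.67·405 = 98288.76.
Real GDP 2009 (at 1999 prices) = 57.13·430 + 53.04·501 + 13.68·339 + 40.53·405 = 72191.11.
Deflator = Nominal/Real × 100 = 98288.76/72191.11 × 100 = 136.151.

136.15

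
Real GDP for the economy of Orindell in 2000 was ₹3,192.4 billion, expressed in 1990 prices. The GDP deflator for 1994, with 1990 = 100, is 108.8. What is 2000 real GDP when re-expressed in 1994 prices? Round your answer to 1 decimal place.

₹3,473.3 billion

Real GDP in 1994 prices = Real GDP in 1990 prices × (P_1994/P_1990) = 3192.4 × 1.088 = 3473.33.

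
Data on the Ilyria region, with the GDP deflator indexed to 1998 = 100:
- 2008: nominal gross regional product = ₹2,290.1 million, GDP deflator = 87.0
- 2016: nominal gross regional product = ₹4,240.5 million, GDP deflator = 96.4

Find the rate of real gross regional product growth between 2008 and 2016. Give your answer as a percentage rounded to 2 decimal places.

Deflate each year: 2008 → 2290.1/0.870 = 2632.30; 2016 → 4240.5/0.964 = 4398.86.
So real gross regional product changed by 4398.86/2632.30 − 1 = 0.6711, i.e. 67.11%.

67.11%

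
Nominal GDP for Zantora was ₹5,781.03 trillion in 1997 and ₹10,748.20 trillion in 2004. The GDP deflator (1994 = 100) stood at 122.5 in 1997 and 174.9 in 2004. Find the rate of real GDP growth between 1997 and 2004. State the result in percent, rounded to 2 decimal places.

30.22%

Deflate each year: 1997 → 5781.03/1.225 = 4719.21; 2004 → 10748.20/1.749 = 6145.34.
So real GDP changed by 6145.34/4719.21 − 1 = 0.3022, i.e. 30.22%.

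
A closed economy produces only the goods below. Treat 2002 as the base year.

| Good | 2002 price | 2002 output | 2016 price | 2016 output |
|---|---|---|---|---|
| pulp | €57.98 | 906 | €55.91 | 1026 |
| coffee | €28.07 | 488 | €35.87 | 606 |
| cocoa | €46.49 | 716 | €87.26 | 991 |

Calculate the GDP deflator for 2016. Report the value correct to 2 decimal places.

135.09

Nominal GDP 2016 = 55.91·1026 + 35.87·606 + 87.26·991 = 165575.54.
Real GDP 2016 (at 2002 prices) = 57.98·1026 + 28.07·606 + 46.49·991 = 122569.49.
Deflator = Nominal/Real × 100 = 165575.54/122569.49 × 100 = 135.087.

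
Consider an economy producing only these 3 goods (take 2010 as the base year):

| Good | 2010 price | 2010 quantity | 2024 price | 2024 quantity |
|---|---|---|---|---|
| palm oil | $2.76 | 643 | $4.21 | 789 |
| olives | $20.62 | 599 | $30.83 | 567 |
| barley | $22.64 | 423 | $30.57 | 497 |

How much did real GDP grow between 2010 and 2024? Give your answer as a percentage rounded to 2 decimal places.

5.98%

Real GDP 2010 = Nominal GDP 2010 = 2.76·643 + 20.62·599 + 22.64·423 = 23702.78.
Real GDP 2024 (at 2010 prices) = 2.76·789 + 20.62·567 + 22.64·497 = 25121.26.
Real growth = 25121.26/23702.78 − 1 = 0.0598.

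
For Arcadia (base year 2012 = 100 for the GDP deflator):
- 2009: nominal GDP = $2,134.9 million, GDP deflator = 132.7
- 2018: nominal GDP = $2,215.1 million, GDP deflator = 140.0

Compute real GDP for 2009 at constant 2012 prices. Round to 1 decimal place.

$1,608.8 million

Real GDP = Nominal / (GDP deflator/100) = 2134.9 / 1.327 = 1608.82.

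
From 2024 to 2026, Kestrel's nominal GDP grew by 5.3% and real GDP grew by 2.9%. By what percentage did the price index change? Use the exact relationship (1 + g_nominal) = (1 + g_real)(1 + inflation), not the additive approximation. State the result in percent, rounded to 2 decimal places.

(1 + g_nom) = (1 + g_real)(1 + π), so π = 1.0530 / 1.0290 − 1 = 0.02332.

2.33%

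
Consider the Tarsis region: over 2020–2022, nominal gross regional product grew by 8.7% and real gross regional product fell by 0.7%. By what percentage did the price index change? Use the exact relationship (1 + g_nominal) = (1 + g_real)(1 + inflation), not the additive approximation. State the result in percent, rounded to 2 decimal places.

(1 + g_nom) = (1 + g_real)(1 + π), so π = 1.0870 / 0.9930 − 1 = 0.09466.

9.47%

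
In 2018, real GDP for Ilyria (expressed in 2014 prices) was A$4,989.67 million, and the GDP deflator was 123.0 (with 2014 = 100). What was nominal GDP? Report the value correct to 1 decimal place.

A$6,137.3 million

Nominal GDP = Real × (GDP deflator/100) = 4989.67 × 1.230 = 6137.29.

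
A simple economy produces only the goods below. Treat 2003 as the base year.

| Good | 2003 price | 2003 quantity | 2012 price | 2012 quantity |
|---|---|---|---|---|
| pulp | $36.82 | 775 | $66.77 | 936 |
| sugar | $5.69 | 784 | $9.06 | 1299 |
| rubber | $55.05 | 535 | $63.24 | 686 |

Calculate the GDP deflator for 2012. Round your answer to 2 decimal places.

Nominal GDP 2012 = 66.77·936 + 9.06·1299 + 63.24·686 = 117648.30.
Real GDP 2012 (at 2003 prices) = 36.82·936 + 5.69·1299 + 55.05·686 = 79619.13.
Deflator = Nominal/Real × 100 = 117648.30/79619.13 × 100 = 147.764.

147.76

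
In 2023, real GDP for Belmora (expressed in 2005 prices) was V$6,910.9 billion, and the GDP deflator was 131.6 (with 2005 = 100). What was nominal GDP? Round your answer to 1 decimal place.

Nominal GDP = Real × (GDP deflator/100) = 6910.9 × 1.316 = 9094.74.

V$9,094.7 billion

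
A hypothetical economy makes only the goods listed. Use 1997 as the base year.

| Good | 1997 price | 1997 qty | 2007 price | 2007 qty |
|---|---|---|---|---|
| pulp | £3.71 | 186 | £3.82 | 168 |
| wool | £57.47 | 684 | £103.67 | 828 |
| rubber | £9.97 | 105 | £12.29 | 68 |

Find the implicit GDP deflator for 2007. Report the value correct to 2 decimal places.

178.61

Nominal GDP 2007 = 3.82·168 + 103.67·828 + 12.29·68 = 87316.24.
Real GDP 2007 (at 1997 prices) = 3.71·168 + 57.47·828 + 9.97·68 = 48886.40.
Deflator = Nominal/Real × 100 = 87316.24/48886.40 × 100 = 178.610.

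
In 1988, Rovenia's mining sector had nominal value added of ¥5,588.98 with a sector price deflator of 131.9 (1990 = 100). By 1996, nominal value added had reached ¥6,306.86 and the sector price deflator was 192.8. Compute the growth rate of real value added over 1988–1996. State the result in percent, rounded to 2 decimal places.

-22.80%

Deflate each year: 1988 → 5588.98/1.319 = 4237.29; 1996 → 6306.86/1.928 = 3271.19.
So real value added changed by 3271.19/4237.29 − 1 = -0.2280, i.e. -22.80%.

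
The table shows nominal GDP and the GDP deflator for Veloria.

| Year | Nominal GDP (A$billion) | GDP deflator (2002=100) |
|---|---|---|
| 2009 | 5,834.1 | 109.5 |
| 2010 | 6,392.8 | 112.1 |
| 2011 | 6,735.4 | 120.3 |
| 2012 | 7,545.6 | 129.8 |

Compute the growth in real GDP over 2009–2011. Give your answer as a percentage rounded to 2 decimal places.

5.08%

Real GDP 2009 = 5834.1/1.095 = 5327.95.
Real GDP 2011 = 6735.4/1.203 = 5598.84.
Change = 5598.84/5327.95 − 1 = 0.0508.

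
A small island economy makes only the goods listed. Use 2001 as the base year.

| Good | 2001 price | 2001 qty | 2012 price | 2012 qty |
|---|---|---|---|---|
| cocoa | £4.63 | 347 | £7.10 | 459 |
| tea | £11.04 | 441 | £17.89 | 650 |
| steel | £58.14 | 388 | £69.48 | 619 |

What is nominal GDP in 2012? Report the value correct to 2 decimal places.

Nominal GDP 2012 = Σ (p_2012 × q_2012) = 7.10·459 + 17.89·650 + 69.48·619 = 57895.52.

£57895.52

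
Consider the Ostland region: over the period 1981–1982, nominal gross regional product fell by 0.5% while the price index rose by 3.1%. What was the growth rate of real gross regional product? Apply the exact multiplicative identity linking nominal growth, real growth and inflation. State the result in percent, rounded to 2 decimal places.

-3.49%

(1 + g_nom) = (1 + g_real)(1 + π), so g_real = 0.9950 / 1.0310 − 1 = -0.03492.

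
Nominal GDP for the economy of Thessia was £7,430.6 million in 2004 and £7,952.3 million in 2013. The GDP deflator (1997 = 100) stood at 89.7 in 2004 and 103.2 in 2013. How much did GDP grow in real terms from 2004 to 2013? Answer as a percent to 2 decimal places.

Deflate each year: 2004 → 7430.6/0.897 = 8283.84; 2013 → 7952.3/1.032 = 7705.72.
So real GDP changed by 7705.72/8283.84 − 1 = -0.0698, i.e. -6.98%.

-6.98%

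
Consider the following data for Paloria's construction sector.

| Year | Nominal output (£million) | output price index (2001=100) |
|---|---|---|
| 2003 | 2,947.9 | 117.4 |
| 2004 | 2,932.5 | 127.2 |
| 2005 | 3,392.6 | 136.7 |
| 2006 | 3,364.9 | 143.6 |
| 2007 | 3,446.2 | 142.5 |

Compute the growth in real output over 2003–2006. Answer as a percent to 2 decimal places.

-6.68%

Real output 2003 = 2947.9/1.174 = 2510.99.
Real output 2006 = 3364.9/1.436 = 2343.25.
Change = 2343.25/2510.99 − 1 = -0.0668.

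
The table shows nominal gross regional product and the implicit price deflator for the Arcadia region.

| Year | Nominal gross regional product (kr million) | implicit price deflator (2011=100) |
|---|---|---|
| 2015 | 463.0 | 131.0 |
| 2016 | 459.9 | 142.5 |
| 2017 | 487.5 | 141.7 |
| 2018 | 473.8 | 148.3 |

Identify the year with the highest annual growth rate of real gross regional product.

2017

2016: real = 459.9/1.425 = 322.74; growth vs 2015 (353.44) = -8.69%.
2017: real = 487.5/1.417 = 344.04; growth vs 2016 (322.74) = 6.60%.
2018: real = 473.8/1.483 = 319.49; growth vs 2017 (344.04) = -7.14%.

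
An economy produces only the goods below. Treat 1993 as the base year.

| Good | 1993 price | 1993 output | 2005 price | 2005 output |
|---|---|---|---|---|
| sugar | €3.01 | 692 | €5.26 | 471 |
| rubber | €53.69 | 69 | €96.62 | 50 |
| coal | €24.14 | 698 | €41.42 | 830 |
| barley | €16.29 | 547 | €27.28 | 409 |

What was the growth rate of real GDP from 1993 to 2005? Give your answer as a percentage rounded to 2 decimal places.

Real GDP 1993 = Nominal GDP 1993 = 3.01·692 + 53.69·69 + 24.14·698 + 16.29·547 = 31547.88.
Real GDP 2005 (at 1993 prices) = 3.01·471 + 53.69·50 + 24.14·830 + 16.29·409 = 30801.02.
Real growth = 30801.02/31547.88 − 1 = -0.0237.

-2.37%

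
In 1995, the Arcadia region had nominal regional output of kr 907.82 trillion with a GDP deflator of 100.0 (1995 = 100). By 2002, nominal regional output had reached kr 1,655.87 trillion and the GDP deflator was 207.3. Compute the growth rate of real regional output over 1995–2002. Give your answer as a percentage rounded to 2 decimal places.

-12.01%

Deflate each year: 1995 → 907.82/1.000 = 907.82; 2002 → 1655.87/2.073 = 798.78.
So real regional output changed by 798.78/907.82 − 1 = -0.1201, i.e. -12.01%.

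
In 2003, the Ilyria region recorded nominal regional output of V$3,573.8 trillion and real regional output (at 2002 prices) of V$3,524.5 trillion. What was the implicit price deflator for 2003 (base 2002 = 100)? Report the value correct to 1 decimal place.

101.4

implicit price deflator = (Nominal / Real) × 100 = 3573.8 / 3524.5 × 100 = 101.40.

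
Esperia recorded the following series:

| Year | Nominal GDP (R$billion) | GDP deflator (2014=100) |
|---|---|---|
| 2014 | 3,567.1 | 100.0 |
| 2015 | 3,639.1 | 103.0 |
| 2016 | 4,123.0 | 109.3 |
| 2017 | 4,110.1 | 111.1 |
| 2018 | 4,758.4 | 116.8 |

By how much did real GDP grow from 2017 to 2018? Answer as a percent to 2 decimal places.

Real GDP 2017 = 4110.1/1.111 = 3699.46.
Real GDP 2018 = 4758.4/1.168 = 4073.97.
Change = 4073.97/3699.46 − 1 = 0.1012.

10.12%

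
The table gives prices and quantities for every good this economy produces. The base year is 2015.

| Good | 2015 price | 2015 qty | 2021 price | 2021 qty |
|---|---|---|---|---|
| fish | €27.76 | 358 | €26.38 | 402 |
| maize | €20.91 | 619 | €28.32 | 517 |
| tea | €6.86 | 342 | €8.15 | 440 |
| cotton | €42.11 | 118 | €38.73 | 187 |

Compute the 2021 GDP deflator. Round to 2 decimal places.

109.77

Nominal GDP 2021 = 26.38·402 + 28.32·517 + 8.15·440 + 38.73·187 = 36074.71.
Real GDP 2021 (at 2015 prices) = 27.76·402 + 20.91·517 + 6.86·440 + 42.11·187 = 32862.96.
Deflator = Nominal/Real × 100 = 36074.71/32862.96 × 100 = 109.773.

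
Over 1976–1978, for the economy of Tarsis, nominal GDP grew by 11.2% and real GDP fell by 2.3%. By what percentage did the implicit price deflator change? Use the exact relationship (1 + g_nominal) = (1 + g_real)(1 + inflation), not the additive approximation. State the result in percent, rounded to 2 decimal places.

(1 + g_nom) = (1 + g_real)(1 + π), so π = 1.1120 / 0.9770 − 1 = 0.13818.

13.82%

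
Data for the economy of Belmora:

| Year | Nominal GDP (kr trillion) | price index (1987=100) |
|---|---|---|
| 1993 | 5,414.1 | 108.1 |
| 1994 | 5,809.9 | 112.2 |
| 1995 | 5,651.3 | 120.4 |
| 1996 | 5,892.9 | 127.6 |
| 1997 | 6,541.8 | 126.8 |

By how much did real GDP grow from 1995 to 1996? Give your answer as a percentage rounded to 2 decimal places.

Real GDP 1995 = 5651.3/1.204 = 4693.77.
Real GDP 1996 = 5892.9/1.276 = 4618.26.
Change = 4618.26/4693.77 − 1 = -0.0161.

-1.61%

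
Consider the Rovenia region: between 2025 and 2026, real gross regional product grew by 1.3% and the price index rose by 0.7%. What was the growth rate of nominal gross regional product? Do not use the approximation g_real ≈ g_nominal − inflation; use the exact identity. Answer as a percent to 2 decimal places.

2.01%

(1 + g_nom) = (1 + g_real)(1 + π) = 1.0130 × 1.0070 = 1.02009.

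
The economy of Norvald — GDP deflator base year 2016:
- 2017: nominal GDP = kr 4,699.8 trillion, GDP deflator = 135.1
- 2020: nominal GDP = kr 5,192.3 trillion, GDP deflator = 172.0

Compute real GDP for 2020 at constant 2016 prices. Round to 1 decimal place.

kr 3,018.8 trillion

Real GDP = Nominal / (GDP deflator/100) = 5192.3 / 1.720 = 3018.78.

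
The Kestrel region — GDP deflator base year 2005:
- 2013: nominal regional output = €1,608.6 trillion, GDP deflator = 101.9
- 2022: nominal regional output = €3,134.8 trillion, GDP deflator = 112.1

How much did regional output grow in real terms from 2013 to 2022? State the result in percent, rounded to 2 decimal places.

Deflate each year: 2013 → 1608.6/1.019 = 1578.61; 2022 → 3134.8/1.121 = 2796.43.
So real regional output changed by 2796.43/1578.61 − 1 = 0.7715, i.e. 77.15%.

77.15%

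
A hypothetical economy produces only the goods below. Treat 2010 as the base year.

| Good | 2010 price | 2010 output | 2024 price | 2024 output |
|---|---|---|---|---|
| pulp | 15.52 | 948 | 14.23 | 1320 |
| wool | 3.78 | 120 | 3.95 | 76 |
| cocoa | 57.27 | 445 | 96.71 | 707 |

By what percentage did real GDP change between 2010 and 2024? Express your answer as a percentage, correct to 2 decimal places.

Real GDP 2010 = Nominal GDP 2010 = 15.52·948 + 3.78·120 + 57.27·445 = 40651.71.
Real GDP 2024 (at 2010 prices) = 15.52·1320 + 3.78·76 + 57.27·707 = 61263.57.
Real growth = 61263.57/40651.71 − 1 = 0.5070.

50.70%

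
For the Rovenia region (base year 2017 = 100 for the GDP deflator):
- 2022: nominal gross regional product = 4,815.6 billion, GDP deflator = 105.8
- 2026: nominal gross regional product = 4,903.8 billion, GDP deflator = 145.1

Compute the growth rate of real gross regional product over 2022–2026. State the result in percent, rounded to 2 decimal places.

-25.75%

Deflate each year: 2022 → 4815.6/1.058 = 4551.61; 2026 → 4903.8/1.451 = 3379.60.
So real gross regional product changed by 3379.60/4551.61 − 1 = -0.2575, i.e. -25.75%.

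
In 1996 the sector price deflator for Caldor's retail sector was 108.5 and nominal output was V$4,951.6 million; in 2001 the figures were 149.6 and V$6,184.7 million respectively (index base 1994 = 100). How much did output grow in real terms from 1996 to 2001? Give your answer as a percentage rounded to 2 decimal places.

Real output 1996 = 4951.6 / 1.085 = 4563.69.
Real output 2001 = 6184.7 / 1.496 = 4134.16.
Real growth = 4134.16 / 4563.69 − 1 = -0.0941.

-9.41%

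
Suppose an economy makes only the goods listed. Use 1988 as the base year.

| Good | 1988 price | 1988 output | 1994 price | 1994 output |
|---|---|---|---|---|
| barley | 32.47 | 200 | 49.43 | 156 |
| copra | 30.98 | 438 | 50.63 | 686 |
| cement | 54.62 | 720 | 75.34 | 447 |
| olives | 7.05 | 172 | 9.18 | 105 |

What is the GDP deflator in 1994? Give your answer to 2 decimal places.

Nominal GDP 1994 = 49.43·156 + 50.63·686 + 75.34·447 + 9.18·105 = 77084.14.
Real GDP 1994 (at 1988 prices) = 32.47·156 + 30.98·686 + 54.62·447 + 7.05·105 = 51472.99.
Deflator = Nominal/Real × 100 = 77084.14/51472.99 × 100 = 149.756.

149.76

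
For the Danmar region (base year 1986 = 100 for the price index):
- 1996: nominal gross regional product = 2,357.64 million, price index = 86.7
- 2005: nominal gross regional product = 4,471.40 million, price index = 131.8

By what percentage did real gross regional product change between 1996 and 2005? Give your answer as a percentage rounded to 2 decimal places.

24.76%

Real gross regional product 1996 = 2357.64 / 0.867 = 2719.31.
Real gross regional product 2005 = 4471.40 / 1.318 = 3392.56.
Real growth = 3392.56 / 2719.31 − 1 = 0.2476.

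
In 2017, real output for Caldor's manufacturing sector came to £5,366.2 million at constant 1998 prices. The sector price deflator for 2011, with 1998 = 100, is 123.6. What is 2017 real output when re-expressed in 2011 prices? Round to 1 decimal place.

£6,632.6 million

Real output in 2011 prices = Real output in 1998 prices × (P_2011/P_1998) = 5366.2 × 1.236 = 6632.62.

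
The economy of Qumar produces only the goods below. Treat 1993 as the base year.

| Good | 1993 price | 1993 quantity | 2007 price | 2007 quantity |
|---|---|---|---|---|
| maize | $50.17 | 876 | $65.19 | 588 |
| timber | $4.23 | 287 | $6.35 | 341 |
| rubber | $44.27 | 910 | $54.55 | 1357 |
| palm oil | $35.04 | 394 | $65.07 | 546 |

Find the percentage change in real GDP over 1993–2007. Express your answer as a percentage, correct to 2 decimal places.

Real GDP 1993 = Nominal GDP 1993 = 50.17·876 + 4.23·287 + 44.27·910 + 35.04·394 = 99254.39.
Real GDP 2007 (at 1993 prices) = 50.17·588 + 4.23·341 + 44.27·1357 + 35.04·546 = 110148.62.
Real growth = 110148.62/99254.39 − 1 = 0.1098.

10.98%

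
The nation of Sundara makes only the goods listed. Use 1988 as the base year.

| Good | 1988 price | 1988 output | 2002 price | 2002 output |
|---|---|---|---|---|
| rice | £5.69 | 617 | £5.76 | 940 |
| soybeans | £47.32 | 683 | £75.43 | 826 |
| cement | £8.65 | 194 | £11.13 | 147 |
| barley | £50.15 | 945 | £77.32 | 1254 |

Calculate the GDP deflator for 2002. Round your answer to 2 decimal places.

Nominal GDP 2002 = 5.76·940 + 75.43·826 + 11.13·147 + 77.32·1254 = 166314.97.
Real GDP 2002 (at 1988 prices) = 5.69·940 + 47.32·826 + 8.65·147 + 50.15·1254 = 108594.57.
Deflator = Nominal/Real × 100 = 166314.97/108594.57 × 100 = 153.152.

153.15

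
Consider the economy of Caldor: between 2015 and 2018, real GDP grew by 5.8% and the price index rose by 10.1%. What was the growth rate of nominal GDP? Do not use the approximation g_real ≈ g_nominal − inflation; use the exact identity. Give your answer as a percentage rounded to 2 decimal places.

16.49%

(1 + g_nom) = (1 + g_real)(1 + π) = 1.0580 × 1.1010 = 1.16486.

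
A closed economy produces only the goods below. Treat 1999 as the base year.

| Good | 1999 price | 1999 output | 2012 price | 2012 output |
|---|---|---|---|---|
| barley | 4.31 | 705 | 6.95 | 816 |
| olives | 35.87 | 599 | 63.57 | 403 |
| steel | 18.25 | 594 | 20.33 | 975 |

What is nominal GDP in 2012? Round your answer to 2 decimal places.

Nominal GDP 2012 = Σ (p_2012 × q_2012) = 6.95·816 + 63.57·403 + 20.33·975 = 51111.66.

51111.66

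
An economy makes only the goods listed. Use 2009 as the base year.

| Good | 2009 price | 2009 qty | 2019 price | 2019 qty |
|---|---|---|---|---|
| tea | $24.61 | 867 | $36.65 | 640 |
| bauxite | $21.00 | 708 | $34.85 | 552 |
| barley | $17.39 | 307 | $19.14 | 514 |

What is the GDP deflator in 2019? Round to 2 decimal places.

144.79

Nominal GDP 2019 = 36.65·640 + 34.85·552 + 19.14·514 = 52531.16.
Real GDP 2019 (at 2009 prices) = 24.61·640 + 21.00·552 + 17.39·514 = 36280.86.
Deflator = Nominal/Real × 100 = 52531.16/36280.86 × 100 = 144.790.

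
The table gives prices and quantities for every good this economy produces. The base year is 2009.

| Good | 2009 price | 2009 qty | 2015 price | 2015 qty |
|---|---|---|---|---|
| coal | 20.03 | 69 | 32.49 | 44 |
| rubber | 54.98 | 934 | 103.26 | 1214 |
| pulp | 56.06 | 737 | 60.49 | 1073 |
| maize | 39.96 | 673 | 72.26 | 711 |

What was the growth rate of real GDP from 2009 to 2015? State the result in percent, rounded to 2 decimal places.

29.14%

Real GDP 2009 = Nominal GDP 2009 = 20.03·69 + 54.98·934 + 56.06·737 + 39.96·673 = 120942.69.
Real GDP 2015 (at 2009 prices) = 20.03·44 + 54.98·1214 + 56.06·1073 + 39.96·711 = 156190.98.
Real growth = 156190.98/120942.69 − 1 = 0.2914.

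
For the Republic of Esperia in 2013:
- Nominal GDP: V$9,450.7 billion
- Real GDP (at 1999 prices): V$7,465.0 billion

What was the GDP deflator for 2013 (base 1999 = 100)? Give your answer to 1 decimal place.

GDP deflator = (Nominal / Real) × 100 = 9450.7 / 7465.0 × 100 = 126.60.

126.6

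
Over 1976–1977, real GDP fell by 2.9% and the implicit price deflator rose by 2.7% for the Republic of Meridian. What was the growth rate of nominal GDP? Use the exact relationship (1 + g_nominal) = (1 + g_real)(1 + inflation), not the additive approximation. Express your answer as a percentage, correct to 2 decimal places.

-0.28%

(1 + g_nom) = (1 + g_real)(1 + π) = 0.9710 × 1.0270 = 0.99722.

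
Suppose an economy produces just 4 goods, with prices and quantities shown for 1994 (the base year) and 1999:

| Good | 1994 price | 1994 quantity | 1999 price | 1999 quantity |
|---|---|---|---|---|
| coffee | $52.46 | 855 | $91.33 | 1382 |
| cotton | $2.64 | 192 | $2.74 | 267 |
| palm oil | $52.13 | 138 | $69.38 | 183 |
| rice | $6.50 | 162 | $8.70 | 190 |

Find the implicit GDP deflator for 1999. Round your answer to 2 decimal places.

168.25

Nominal GDP 1999 = 91.33·1382 + 2.74·267 + 69.38·183 + 8.70·190 = 141299.18.
Real GDP 1999 (at 1994 prices) = 52.46·1382 + 2.64·267 + 52.13·183 + 6.50·190 = 83979.39.
Deflator = Nominal/Real × 100 = 141299.18/83979.39 × 100 = 168.255.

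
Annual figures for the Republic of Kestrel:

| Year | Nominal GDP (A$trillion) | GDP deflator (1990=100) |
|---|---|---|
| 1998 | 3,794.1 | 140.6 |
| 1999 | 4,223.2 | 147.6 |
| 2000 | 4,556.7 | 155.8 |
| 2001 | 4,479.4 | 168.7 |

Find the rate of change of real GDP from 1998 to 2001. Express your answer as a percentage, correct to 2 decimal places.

-1.60%

Real GDP 1998 = 3794.1/1.406 = 2698.51.
Real GDP 2001 = 4479.4/1.687 = 2655.25.
Change = 2655.25/2698.51 − 1 = -0.0160.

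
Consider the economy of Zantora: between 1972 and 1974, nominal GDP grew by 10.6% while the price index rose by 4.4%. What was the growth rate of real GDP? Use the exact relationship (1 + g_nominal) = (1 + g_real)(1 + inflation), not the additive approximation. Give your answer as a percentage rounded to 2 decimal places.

(1 + g_nom) = (1 + g_real)(1 + π), so g_real = 1.1060 / 1.0440 − 1 = 0.05939.

5.94%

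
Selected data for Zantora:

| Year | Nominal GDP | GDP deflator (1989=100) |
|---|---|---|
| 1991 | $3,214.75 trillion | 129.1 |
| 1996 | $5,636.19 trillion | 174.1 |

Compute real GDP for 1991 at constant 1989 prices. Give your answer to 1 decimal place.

$2,490.1 trillion

Real GDP = Nominal / (GDP deflator/100) = 3214.75 / 1.291 = 2490.12.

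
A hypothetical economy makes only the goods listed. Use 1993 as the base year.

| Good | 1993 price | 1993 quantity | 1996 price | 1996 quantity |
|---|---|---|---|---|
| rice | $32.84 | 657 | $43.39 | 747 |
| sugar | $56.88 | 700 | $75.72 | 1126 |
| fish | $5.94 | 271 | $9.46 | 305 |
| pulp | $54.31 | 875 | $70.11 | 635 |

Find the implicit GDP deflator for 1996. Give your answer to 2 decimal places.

Nominal GDP 1996 = 43.39·747 + 75.72·1126 + 9.46·305 + 70.11·635 = 165078.20.
Real GDP 1996 (at 1993 prices) = 32.84·747 + 56.88·1126 + 5.94·305 + 54.31·635 = 124876.91.
Deflator = Nominal/Real × 100 = 165078.20/124876.91 × 100 = 132.193.

132.19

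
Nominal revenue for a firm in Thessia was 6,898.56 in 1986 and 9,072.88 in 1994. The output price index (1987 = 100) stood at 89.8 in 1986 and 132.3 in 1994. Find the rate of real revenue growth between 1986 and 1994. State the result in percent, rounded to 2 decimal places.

Real revenue 1986 = 6898.56 / 0.898 = 7682.14.
Real revenue 1994 = 9072.88 / 1.323 = 6857.81.
Real growth = 6857.81 / 7682.14 − 1 = -0.1073.

-10.73%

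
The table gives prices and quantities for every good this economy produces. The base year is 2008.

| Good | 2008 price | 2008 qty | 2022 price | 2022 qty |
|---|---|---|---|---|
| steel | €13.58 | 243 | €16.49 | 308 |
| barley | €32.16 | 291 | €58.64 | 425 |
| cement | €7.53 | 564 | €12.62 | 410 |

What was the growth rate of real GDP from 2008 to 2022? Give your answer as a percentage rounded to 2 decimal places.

23.85%

Real GDP 2008 = Nominal GDP 2008 = 13.58·243 + 32.16·291 + 7.53·564 = 16905.42.
Real GDP 2022 (at 2008 prices) = 13.58·308 + 32.16·425 + 7.53·410 = 20937.94.
Real growth = 20937.94/16905.42 − 1 = 0.2385.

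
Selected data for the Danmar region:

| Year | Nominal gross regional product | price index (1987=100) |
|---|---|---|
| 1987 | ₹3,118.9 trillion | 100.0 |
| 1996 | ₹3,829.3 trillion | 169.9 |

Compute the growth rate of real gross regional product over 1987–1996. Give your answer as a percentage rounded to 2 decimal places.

Deflate each year: 1987 → 3118.9/1.000 = 3118.90; 1996 → 3829.3/1.699 = 2253.86.
So real gross regional product changed by 2253.86/3118.90 − 1 = -0.2774, i.e. -27.74%.

-27.74%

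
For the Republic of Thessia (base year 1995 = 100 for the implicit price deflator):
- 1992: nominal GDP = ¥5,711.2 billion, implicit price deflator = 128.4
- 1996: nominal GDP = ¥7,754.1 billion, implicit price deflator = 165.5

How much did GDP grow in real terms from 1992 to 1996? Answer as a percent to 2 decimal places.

5.33%

Real GDP 1992 = 5711.2 / 1.284 = 4447.98.
Real GDP 1996 = 7754.1 / 1.655 = 4685.26.
Real growth = 4685.26 / 4447.98 − 1 = 0.0533.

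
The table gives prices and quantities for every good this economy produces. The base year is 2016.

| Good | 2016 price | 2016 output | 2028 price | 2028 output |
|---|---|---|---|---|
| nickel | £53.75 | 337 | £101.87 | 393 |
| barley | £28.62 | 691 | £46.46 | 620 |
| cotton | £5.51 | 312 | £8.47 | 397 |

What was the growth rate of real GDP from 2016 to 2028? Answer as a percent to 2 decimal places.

Real GDP 2016 = Nominal GDP 2016 = 53.75·337 + 28.62·691 + 5.51·312 = 39609.29.
Real GDP 2028 (at 2016 prices) = 53.75·393 + 28.62·620 + 5.51·397 = 41055.62.
Real growth = 41055.62/39609.29 − 1 = 0.0365.

3.65%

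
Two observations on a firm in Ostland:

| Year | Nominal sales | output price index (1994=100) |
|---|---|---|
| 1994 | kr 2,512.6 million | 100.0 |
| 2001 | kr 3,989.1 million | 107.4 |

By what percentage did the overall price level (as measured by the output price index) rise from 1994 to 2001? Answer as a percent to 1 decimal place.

7.4%

Price-level change = 107.4 / 100.0 − 1 = 0.0740.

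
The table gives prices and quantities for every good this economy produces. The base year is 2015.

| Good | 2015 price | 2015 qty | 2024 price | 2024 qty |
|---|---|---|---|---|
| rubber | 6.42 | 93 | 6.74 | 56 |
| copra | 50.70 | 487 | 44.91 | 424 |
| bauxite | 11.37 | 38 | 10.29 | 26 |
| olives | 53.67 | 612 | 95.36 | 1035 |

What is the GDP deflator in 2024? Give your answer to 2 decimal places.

Nominal GDP 2024 = 6.74·56 + 44.91·424 + 10.29·26 + 95.36·1035 = 118384.42.
Real GDP 2024 (at 2015 prices) = 6.42·56 + 50.70·424 + 11.37·26 + 53.67·1035 = 77700.39.
Deflator = Nominal/Real × 100 = 118384.42/77700.39 × 100 = 152.360.

152.36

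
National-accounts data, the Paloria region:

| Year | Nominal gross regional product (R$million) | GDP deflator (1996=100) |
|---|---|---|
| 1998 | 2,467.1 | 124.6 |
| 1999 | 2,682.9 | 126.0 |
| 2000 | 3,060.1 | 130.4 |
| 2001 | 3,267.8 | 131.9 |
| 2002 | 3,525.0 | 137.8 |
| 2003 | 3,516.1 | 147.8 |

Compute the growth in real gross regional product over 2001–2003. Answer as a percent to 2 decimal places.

-3.98%

Real gross regional product 2001 = 3267.8/1.319 = 2477.48.
Real gross regional product 2003 = 3516.1/1.478 = 2378.96.
Change = 2378.96/2477.48 − 1 = -0.0398.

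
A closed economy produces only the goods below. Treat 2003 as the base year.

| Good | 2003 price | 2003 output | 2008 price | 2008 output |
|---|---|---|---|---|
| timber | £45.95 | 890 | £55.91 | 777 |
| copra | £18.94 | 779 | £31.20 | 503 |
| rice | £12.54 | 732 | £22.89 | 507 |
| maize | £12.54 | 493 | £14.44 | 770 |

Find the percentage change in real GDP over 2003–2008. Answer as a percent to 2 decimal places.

-13.76%

Real GDP 2003 = Nominal GDP 2003 = 45.95·890 + 18.94·779 + 12.54·732 + 12.54·493 = 71011.26.
Real GDP 2008 (at 2003 prices) = 45.95·777 + 18.94·503 + 12.54·507 + 12.54·770 = 61243.55.
Real growth = 61243.55/71011.26 − 1 = -0.1376.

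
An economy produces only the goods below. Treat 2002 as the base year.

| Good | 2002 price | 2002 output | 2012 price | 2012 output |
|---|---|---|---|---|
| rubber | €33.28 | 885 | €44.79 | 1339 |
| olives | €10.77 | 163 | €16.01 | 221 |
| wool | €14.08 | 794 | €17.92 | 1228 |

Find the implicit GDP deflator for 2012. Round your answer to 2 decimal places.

133.14

Nominal GDP 2012 = 44.79·1339 + 16.01·221 + 17.92·1228 = 85517.78.
Real GDP 2012 (at 2002 prices) = 33.28·1339 + 10.77·221 + 14.08·1228 = 64232.33.
Deflator = Nominal/Real × 100 = 85517.78/64232.33 × 100 = 133.138.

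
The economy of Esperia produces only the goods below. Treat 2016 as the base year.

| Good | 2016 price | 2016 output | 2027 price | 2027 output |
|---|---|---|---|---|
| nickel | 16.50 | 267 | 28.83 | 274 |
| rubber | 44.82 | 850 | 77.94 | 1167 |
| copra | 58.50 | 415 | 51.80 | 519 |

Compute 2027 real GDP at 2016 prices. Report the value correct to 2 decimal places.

87187.44

Real GDP 2027 = Σ (p_2016 × q_2027) = 16.50·274 + 44.82·1167 + 58.50·519 = 87187.44.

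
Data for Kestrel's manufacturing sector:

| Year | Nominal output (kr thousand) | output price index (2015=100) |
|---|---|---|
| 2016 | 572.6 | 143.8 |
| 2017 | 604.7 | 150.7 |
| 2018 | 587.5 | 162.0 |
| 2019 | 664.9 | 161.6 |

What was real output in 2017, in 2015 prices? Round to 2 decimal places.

kr 401.26 thousand

Real output 2017 = 604.7 / 1.507 = 401.26.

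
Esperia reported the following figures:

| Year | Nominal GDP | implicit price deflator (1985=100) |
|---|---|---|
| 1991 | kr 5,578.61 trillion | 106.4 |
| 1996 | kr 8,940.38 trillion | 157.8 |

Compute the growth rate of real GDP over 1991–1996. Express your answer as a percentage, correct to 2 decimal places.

Real GDP 1991 = 5578.61 / 1.064 = 5243.05.
Real GDP 1996 = 8940.38 / 1.578 = 5665.64.
Real growth = 5665.64 / 5243.05 − 1 = 0.0806.

8.06%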